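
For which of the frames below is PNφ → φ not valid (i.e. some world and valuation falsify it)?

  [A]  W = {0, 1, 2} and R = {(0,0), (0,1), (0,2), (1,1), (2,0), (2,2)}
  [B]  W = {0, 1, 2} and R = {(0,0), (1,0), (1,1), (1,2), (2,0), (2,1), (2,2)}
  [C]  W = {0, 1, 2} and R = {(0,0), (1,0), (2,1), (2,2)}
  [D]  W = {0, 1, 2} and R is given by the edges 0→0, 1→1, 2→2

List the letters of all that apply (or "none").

A, B, C

The schema PNφ → φ is the dual of axiom B; it is valid on a frame iff R is symmetric.
(A) R is not symmetric (0 R 1 but not 1 R 0), so the schema fails here.
(B) R is not symmetric (1 R 0 but not 0 R 1), so the schema fails here.
(C) R is not symmetric (1 R 0 but not 0 R 1), so the schema fails here.
(D) R is symmetric (every R-edge is matched by its reverse), so the schema is valid here.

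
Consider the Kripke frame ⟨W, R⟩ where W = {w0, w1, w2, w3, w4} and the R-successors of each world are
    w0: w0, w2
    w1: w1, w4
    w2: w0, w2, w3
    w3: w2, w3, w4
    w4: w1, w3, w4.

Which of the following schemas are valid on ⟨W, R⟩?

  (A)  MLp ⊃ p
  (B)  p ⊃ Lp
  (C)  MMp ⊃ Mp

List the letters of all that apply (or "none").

R is symmetric: every R-edge is matched by its reverse.
R is not transitive: w0 R w2 and w2 R w3 but not w0 R w3.
R is not a subset of the identity: w0 R w2 with w0 ≠ w2.
(A) MLp ⊃ p is the dual of axiom B; it is valid on a frame exactly when R is symmetric. R is symmetric, so valid.
(B) p ⊃ Lp (equivalent to ◇p→p) corresponds to R being a subset of the identity. Here R ⊄ identity, so not valid.
(C) MMp ⊃ Mp is the dual of axiom 4, which corresponds to transitivity. R is not transitive — not valid.

A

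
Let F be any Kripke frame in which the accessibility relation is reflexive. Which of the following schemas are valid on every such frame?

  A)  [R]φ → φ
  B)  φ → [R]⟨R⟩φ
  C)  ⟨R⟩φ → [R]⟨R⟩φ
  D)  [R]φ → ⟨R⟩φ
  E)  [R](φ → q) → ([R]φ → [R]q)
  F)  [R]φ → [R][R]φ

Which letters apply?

A reflexive relation is serial.
(A) [R]φ → φ is axiom T, which corresponds to reflexivity. Every such R is reflexive — valid.
(B) φ → [R]⟨R⟩φ (axiom B) characterises the symmetric frames. Such an R need not be symmetric — not valid.
(C) ⟨R⟩φ → [R]⟨R⟩φ is axiom 5; it is valid on a frame exactly when R is euclidean. Such an R need not be euclidean, so not valid.
(D) [R]φ → ⟨R⟩φ is axiom D, which corresponds to seriality. Every such R is serial — valid.
(E) [R](φ → q) → ([R]φ → [R]q) is axiom K, valid on every Kripke frame — valid.
(F) [R]φ → [R][R]φ is axiom 4; it is valid on a frame exactly when R is transitive. Such an R need not be transitive, so not valid.

A, D, E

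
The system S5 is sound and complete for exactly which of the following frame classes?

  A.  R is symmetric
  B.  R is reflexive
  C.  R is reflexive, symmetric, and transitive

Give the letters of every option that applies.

C

(A) this class determines KB, not S5.
(B) this class determines T (= KT), not S5.
(C) S5 is sound and complete for exactly this class.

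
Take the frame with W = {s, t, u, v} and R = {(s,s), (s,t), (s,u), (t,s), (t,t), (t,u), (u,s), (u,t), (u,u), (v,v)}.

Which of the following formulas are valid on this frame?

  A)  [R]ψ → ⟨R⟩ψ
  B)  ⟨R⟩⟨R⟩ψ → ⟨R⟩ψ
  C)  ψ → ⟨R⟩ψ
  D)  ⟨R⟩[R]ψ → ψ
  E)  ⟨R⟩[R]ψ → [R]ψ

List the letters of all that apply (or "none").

R is reflexive: each world relates to itself.
R is symmetric: every R-edge is matched by its reverse.
R is transitive: R is closed under composition.
R is euclidean: any two R-successors of the same world are R-related.
R is serial: every world has an R-successor.
(A) [R]ψ → ⟨R⟩ψ (axiom D) characterises the serial frames. R is serial — valid.
(B) ⟨R⟩⟨R⟩ψ → ⟨R⟩ψ (the dual of axiom 4) characterises the transitive frames. R is transitive — valid.
(C) ψ → ⟨R⟩ψ is the dual of axiom T, which corresponds to reflexivity. R is reflexive — valid.
(D) ⟨R⟩[R]ψ → ψ is the dual of axiom B; it is valid on a frame exactly when R is symmetric. R is symmetric, so valid.
(E) ⟨R⟩[R]ψ → [R]ψ (the dual of axiom 5) characterises the euclidean frames. R is euclidean — valid.

A, B, C, D, E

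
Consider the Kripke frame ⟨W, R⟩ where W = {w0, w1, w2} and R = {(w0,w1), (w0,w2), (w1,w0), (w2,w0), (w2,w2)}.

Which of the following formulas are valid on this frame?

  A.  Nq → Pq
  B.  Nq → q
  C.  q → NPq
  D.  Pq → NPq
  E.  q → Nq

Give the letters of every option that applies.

R is not reflexive: not w0 R w0.
R is symmetric: every R-edge is matched by its reverse.
R is not euclidean: w0 R w1 and w0 R w2 but not w1 R w2.
R is serial: every world has an R-successor.
R is not a subset of the identity: w0 R w1 with w0 ≠ w1.
(A) Nq → Pq is axiom D, which corresponds to seriality. R is serial — valid.
(B) Nq → q (axiom T) characterises the reflexive frames. R is not reflexive — not valid.
(C) q → NPq is axiom B; it is valid on a frame exactly when R is symmetric. R is symmetric, so valid.
(D) Pq → NPq is axiom 5; it is valid on a frame exactly when R is euclidean. R is not euclidean, so not valid.
(E) q → Nq is valid only on frames where every R-edge is a self-loop. Here R ⊄ identity — not valid.

A, C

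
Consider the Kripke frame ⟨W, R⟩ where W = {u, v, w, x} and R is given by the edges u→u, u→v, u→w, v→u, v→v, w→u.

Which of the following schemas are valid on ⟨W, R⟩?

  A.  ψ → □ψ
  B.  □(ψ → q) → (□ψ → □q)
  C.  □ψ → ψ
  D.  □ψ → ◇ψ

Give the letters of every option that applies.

B

R is not reflexive: not w R w.
R is not serial: x has no R-successor.
R is not a subset of the identity: u R v with u ≠ v.
(A) ψ → □ψ is equivalent to ◇p→p; it holds exactly when R ⊆ identity. Here R ⊄ identity — not valid.
(B) this is just K, valid on every normal frame.
(C) □ψ → ψ is axiom T, which corresponds to reflexivity. R is not reflexive — not valid.
(D) □ψ → ◇ψ is axiom D, which corresponds to seriality. R is not serial — not valid.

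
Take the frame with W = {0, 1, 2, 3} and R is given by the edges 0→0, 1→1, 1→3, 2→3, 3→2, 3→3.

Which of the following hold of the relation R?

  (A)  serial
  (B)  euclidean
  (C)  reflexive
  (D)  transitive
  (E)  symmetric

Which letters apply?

A

(A) serial: every world has an R-successor.
(B) not euclidean: 1 R 3 and 1 R 1 but not 3 R 1.
(C) not reflexive: not 2 R 2.
(D) not transitive: 1 R 3 and 3 R 2 but not 1 R 2.
(E) not symmetric: 1 R 3 but not 3 R 1.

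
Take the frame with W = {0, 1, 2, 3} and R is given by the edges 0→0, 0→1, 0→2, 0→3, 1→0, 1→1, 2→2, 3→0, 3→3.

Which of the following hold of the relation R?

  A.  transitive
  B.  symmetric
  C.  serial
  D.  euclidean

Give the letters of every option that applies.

C

(A) not transitive: 1 R 0 and 0 R 2 but not 1 R 2.
(B) not symmetric: 0 R 2 but not 2 R 0.
(C) serial: every world has an R-successor.
(D) not euclidean: 0 R 1 and 0 R 2 but not 1 R 2.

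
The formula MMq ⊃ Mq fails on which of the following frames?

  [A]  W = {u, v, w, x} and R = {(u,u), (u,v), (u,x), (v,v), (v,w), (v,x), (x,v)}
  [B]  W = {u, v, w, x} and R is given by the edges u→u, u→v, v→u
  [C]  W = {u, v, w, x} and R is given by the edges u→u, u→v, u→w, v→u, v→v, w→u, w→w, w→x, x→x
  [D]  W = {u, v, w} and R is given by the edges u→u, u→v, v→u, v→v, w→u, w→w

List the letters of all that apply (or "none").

The schema MMq ⊃ Mq is the dual of axiom 4; it is valid on a frame iff R is transitive.
(A) R is not transitive (u R v and v R w but not u R w), so the schema fails here.
(B) R is not transitive (v R u and u R v but not v R v), so the schema fails here.
(C) R is not transitive (u R w and w R x but not u R x), so the schema fails here.
(D) R is not transitive (w R u and u R v but not w R v), so the schema fails here.

A, B, C, D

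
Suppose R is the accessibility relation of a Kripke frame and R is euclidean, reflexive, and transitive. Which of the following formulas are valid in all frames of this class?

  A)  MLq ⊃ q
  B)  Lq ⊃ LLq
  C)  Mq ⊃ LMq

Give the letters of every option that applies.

A relation that is euclidean, reflexive, and transitive is also serial and symmetric.
(A) MLq ⊃ q is the dual of axiom B; it is valid on a frame exactly when R is symmetric. Every such R is symmetric, so valid.
(B) axiom 4: valid iff R is transitive. Every such R is transitive — valid.
(C) axiom 5: valid iff R is euclidean. Every such R is euclidean — valid.

A, B, C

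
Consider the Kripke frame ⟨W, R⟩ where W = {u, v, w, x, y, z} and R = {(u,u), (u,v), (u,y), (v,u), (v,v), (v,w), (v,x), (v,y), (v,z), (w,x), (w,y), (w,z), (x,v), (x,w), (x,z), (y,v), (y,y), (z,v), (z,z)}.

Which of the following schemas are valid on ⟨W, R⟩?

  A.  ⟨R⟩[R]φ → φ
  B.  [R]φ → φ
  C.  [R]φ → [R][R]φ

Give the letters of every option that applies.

R is not reflexive: not w R w.
R is not symmetric: u R y but not y R u.
R is not transitive: u R v and v R w but not u R w.
(A) ⟨R⟩[R]φ → φ (the dual of axiom B) characterises the symmetric frames. R is not symmetric — not valid.
(B) [R]φ → φ is axiom T, which corresponds to reflexivity. R is not reflexive — not valid.
(C) [R]φ → [R][R]φ is axiom 4; it is valid on a frame exactly when R is transitive. R is not transitive, so not valid.

none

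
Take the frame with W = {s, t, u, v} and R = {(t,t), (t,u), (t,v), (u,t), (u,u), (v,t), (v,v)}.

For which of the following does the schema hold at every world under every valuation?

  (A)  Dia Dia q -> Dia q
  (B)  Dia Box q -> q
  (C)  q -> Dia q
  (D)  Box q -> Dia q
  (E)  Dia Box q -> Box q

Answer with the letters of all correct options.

B

R is not reflexive: not s R s.
R is symmetric: every R-edge is matched by its reverse.
R is not transitive: u R t and t R v but not u R v.
R is not euclidean: t R u and t R v but not u R v.
R is not serial: s has no R-successor.
(A) Dia Dia q -> Dia q is the dual of axiom 4, which corresponds to transitivity. R is not transitive — not valid.
(B) Dia Box q -> q is the dual of axiom B, which corresponds to symmetry. R is symmetric — valid.
(C) q -> Dia q is the dual of axiom T; it is valid on a frame exactly when R is reflexive. R is not reflexive, so not valid.
(D) axiom D: valid iff R is serial. R is not serial — not valid.
(E) Dia Box q -> Box q is the dual of axiom 5; it is valid on a frame exactly when R is euclidean. R is not euclidean, so not valid.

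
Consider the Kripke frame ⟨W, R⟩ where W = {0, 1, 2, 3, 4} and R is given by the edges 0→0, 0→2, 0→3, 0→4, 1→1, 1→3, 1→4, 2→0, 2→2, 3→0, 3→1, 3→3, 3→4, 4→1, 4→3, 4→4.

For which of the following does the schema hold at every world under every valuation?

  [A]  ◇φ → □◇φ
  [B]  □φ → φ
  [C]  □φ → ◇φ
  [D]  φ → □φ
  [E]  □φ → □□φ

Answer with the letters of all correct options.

B, C

R is reflexive: each world relates to itself.
R is not transitive: 0 R 3 and 3 R 1 but not 0 R 1.
R is not euclidean: 0 R 2 and 0 R 3 but not 2 R 3.
R is serial: every world has an R-successor.
R is not a subset of the identity: 0 R 2 with 0 ≠ 2.
(A) axiom 5: valid iff R is euclidean. R is not euclidean — not valid.
(B) axiom T: valid iff R is reflexive. R is reflexive — valid.
(C) axiom D: valid iff R is serial. R is serial — valid.
(D) φ → □φ (equivalent to ◇p→p) corresponds to R being a subset of the identity. Here R ⊄ identity, so not valid.
(E) □φ → □□φ (axiom 4) characterises the transitive frames. R is not transitive — not valid.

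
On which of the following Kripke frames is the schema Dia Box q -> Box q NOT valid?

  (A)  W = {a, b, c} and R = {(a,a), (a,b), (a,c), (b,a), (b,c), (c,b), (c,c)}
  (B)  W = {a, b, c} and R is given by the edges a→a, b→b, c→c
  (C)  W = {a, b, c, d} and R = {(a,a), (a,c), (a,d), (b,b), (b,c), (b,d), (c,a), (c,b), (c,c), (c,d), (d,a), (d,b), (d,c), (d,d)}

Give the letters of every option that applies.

A, C

The schema Dia Box q -> Box q is the dual of axiom 5; it is valid on a frame iff R is euclidean.
(A) R is not euclidean (a R c and a R a but not c R a), so the schema fails here.
(B) R is euclidean (any two R-successors of the same world are R-related), so the schema is valid here.
(C) R is not euclidean (c R a and c R b but not a R b), so the schema fails here.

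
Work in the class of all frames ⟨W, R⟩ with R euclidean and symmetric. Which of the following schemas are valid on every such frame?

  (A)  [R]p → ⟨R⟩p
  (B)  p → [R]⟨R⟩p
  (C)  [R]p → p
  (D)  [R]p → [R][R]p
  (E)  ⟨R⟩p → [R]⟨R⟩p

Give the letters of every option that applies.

B, D, E

A symmetric euclidean relation is transitive (uRv and vRw give vRu by symmetry, then uRw by the euclidean condition, applied at v).
(A) axiom D: valid iff R is serial. Such an R need not be serial — not valid.
(B) p → [R]⟨R⟩p is axiom B, which corresponds to symmetry. Every such R is symmetric — valid.
(C) [R]p → p is axiom T; it is valid on a frame exactly when R is reflexive. Such an R need not be reflexive, so not valid.
(D) [R]p → [R][R]p is axiom 4; it is valid on a frame exactly when R is transitive. Every such R is transitive, so valid.
(E) ⟨R⟩p → [R]⟨R⟩p is axiom 5, which corresponds to the euclidean property. Every such R is euclidean — valid.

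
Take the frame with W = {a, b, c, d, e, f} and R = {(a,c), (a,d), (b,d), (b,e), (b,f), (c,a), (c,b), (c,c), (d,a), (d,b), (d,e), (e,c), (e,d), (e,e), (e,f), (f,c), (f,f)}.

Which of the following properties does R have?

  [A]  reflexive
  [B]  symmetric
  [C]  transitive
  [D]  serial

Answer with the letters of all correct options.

(A) not reflexive: not a R a.
(B) not symmetric: b R e but not e R b.
(C) not transitive: a R c and c R a but not a R a.
(D) serial: every world has an R-successor.

D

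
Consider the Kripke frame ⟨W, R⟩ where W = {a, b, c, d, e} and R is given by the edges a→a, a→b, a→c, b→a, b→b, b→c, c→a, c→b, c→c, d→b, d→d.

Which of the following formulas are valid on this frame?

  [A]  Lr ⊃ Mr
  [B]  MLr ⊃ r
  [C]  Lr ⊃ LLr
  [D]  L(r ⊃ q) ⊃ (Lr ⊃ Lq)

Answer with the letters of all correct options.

D

R is not symmetric: d R b but not b R d.
R is not transitive: d R b and b R a but not d R a.
R is not serial: e has no R-successor.
(A) Lr ⊃ Mr is axiom D, which corresponds to seriality. R is not serial — not valid.
(B) MLr ⊃ r (the dual of axiom B) characterises the symmetric frames. R is not symmetric — not valid.
(C) axiom 4: valid iff R is transitive. R is not transitive — not valid.
(D) L(r ⊃ q) ⊃ (Lr ⊃ Lq) is axiom K, valid on every Kripke frame — valid.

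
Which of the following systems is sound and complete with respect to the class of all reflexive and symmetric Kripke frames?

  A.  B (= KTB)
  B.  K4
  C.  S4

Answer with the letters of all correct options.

(A) B (= KTB) is determined by exactly this class.
(B) K4 is determined by the class of transitive frames.
(C) S4 is determined by the class of reflexive and transitive frames.

A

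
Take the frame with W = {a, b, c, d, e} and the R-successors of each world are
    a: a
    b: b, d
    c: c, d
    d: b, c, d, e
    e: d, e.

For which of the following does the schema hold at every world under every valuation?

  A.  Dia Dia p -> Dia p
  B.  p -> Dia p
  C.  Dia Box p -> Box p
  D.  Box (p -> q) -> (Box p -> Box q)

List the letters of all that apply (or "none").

R is reflexive: each world relates to itself.
R is not transitive: b R d and d R c but not b R c.
R is not euclidean: d R b and d R c but not b R c.
(A) Dia Dia p -> Dia p is the dual of axiom 4; it is valid on a frame exactly when R is transitive. R is not transitive, so not valid.
(B) p -> Dia p is the dual of axiom T; it is valid on a frame exactly when R is reflexive. R is reflexive, so valid.
(C) the dual of axiom 5: valid iff R is euclidean. R is not euclidean — not valid.
(D) Box (p -> q) -> (Box p -> Box q) is the K axiom; it holds on all frames — valid.

B, D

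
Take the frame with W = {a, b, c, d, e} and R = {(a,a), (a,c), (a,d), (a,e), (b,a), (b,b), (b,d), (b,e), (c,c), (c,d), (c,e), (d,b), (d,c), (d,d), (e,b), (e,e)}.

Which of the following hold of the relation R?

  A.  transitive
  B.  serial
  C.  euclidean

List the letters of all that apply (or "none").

(A) not transitive: a R d and d R b but not a R b.
(B) serial: every world has an R-successor.
(C) not euclidean: a R c and a R a but not c R a.

B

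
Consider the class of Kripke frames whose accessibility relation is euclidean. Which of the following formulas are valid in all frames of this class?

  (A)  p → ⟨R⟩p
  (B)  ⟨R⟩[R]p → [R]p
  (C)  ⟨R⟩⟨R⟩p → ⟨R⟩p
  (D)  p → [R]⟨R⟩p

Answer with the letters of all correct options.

B

(A) the dual of axiom T: valid iff R is reflexive. Such an R need not be reflexive — not valid.
(B) ⟨R⟩[R]p → [R]p is the dual of axiom 5, which corresponds to the euclidean property. Every such R is euclidean — valid.
(C) the dual of axiom 4: valid iff R is transitive. Such an R need not be transitive — not valid.
(D) p → [R]⟨R⟩p (axiom B) characterises the symmetric frames. Such an R need not be symmetric — not valid.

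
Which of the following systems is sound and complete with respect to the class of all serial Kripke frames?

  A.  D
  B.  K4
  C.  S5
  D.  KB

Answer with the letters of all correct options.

(A) D is determined by exactly this class.
(B) K4 is determined by the class of transitive frames.
(C) S5 is determined by the class of reflexive, symmetric, and transitive frames.
(D) KB is determined by the class of symmetric frames.

A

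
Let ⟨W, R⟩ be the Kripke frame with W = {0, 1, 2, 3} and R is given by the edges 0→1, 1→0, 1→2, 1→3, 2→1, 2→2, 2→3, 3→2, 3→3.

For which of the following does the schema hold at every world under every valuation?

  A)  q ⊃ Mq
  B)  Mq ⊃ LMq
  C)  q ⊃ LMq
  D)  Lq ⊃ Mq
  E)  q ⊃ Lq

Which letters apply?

D

R is not reflexive: not 0 R 0.
R is not symmetric: 1 R 3 but not 3 R 1.
R is not euclidean: 1 R 0 and 1 R 2 but not 0 R 2.
R is serial: every world has an R-successor.
R is not a subset of the identity: 0 R 1 with 0 ≠ 1.
(A) q ⊃ Mq is the dual of axiom T; it is valid on a frame exactly when R is reflexive. R is not reflexive, so not valid.
(B) Mq ⊃ LMq is axiom 5; it is valid on a frame exactly when R is euclidean. R is not euclidean, so not valid.
(C) axiom B: valid iff R is symmetric. R is not symmetric — not valid.
(D) Lq ⊃ Mq is axiom D, which corresponds to seriality. R is serial — valid.
(E) q ⊃ Lq (equivalent to ◇p→p) corresponds to R being a subset of the identity. Here R ⊄ identity, so not valid.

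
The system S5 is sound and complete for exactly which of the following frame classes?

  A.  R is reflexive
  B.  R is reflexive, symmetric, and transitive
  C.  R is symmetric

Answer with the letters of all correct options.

(A) this class determines T (= KT), not S5.
(B) S5 is sound and complete for exactly this class.
(C) this class determines KB, not S5.

B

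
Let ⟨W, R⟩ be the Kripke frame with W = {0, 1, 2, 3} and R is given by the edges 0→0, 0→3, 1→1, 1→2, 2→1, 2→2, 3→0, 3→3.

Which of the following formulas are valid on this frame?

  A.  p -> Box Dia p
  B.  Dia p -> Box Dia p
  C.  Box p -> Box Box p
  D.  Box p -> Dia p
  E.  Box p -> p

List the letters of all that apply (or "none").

R is reflexive: each world relates to itself.
R is symmetric: every R-edge is matched by its reverse.
R is transitive: R is closed under composition.
R is euclidean: any two R-successors of the same world are R-related.
R is serial: every world has an R-successor.
(A) p -> Box Dia p is axiom B; it is valid on a frame exactly when R is symmetric. R is symmetric, so valid.
(B) Dia p -> Box Dia p is axiom 5, which corresponds to the euclidean property. R is euclidean — valid.
(C) axiom 4: valid iff R is transitive. R is transitive — valid.
(D) Box p -> Dia p is axiom D; it is valid on a frame exactly when R is serial. R is serial, so valid.
(E) Box p -> p is axiom T, which corresponds to reflexivity. R is reflexive — valid.

A, B, C, D, E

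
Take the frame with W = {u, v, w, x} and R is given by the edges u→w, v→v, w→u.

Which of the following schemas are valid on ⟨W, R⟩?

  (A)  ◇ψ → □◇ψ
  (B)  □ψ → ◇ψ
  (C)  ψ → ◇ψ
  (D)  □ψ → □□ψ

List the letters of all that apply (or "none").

none

R is not reflexive: not u R u.
R is not transitive: u R w and w R u but not u R u.
R is not euclidean: u R w and u R w but not w R w.
R is not serial: x has no R-successor.
(A) ◇ψ → □◇ψ is axiom 5, which corresponds to the euclidean property. R is not euclidean — not valid.
(B) □ψ → ◇ψ (axiom D) characterises the serial frames. R is not serial — not valid.
(C) ψ → ◇ψ is the dual of axiom T, which corresponds to reflexivity. R is not reflexive — not valid.
(D) □ψ → □□ψ is axiom 4, which corresponds to transitivity. R is not transitive — not valid.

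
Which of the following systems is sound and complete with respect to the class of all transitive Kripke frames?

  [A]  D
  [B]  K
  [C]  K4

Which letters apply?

(A) D is determined by the class of serial frames.
(B) K is determined by the class of arbitrary frames.
(C) K4 is determined by exactly this class.

C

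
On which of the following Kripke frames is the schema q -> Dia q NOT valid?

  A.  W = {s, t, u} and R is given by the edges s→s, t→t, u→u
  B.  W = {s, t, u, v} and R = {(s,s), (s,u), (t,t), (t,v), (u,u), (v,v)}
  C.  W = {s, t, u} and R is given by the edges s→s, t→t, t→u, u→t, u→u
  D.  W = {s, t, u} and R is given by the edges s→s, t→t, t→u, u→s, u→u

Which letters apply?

none

The schema q -> Dia q is the dual of axiom T; it is valid on a frame iff R is reflexive.
(A) R is reflexive (each world relates to itself), so the schema is valid here.
(B) R is reflexive (each world relates to itself), so the schema is valid here.
(C) R is reflexive (each world relates to itself), so the schema is valid here.
(D) R is reflexive (each world relates to itself), so the schema is valid here.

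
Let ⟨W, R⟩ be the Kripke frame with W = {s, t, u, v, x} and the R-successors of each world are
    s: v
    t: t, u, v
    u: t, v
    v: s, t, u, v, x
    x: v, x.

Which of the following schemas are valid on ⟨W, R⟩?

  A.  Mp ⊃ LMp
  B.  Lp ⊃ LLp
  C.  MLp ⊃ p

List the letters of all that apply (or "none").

C

R is symmetric: every R-edge is matched by its reverse.
R is not transitive: s R v and v R s but not s R s.
R is not euclidean: v R s and v R t but not s R t.
(A) axiom 5: valid iff R is euclidean. R is not euclidean — not valid.
(B) Lp ⊃ LLp is axiom 4, which corresponds to transitivity. R is not transitive — not valid.
(C) MLp ⊃ p is the dual of axiom B; it is valid on a frame exactly when R is symmetric. R is symmetric, so valid.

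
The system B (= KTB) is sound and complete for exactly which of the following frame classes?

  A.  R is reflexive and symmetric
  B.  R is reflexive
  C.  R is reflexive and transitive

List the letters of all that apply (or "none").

(A) B (= KTB) is sound and complete for exactly this class.
(B) this class determines T (= KT), not B (= KTB).
(C) this class determines S4, not B (= KTB).

A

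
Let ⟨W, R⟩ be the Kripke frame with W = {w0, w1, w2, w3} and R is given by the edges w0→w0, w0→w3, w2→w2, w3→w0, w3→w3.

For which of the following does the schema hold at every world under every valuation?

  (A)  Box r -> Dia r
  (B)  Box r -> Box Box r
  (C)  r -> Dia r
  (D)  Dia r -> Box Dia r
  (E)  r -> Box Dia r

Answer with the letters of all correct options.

R is not reflexive: not w1 R w1.
R is symmetric: every R-edge is matched by its reverse.
R is transitive: R is closed under composition.
R is euclidean: any two R-successors of the same world are R-related.
R is not serial: w1 has no R-successor.
(A) axiom D: valid iff R is serial. R is not serial — not valid.
(B) Box r -> Box Box r is axiom 4; it is valid on a frame exactly when R is transitive. R is transitive, so valid.
(C) r -> Dia r is the dual of axiom T; it is valid on a frame exactly when R is reflexive. R is not reflexive, so not valid.
(D) axiom 5: valid iff R is euclidean. R is euclidean — valid.
(E) axiom B: valid iff R is symmetric. R is symmetric — valid.

B, D, E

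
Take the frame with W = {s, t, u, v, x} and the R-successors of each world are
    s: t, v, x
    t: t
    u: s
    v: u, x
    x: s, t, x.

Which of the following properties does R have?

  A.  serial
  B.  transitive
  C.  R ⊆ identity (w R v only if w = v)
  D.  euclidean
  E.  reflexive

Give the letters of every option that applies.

A

(A) serial: every world has an R-successor.
(B) not transitive: s R v and v R u but not s R u.
(C) not ⊆ identity: s R t with s ≠ t.
(D) not euclidean: s R t and s R v but not t R v.
(E) not reflexive: not s R s.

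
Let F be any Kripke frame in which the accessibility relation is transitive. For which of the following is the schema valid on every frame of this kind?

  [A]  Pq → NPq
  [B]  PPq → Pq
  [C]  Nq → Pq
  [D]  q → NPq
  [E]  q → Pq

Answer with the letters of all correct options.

B

(A) Pq → NPq (axiom 5) characterises the euclidean frames. Such an R need not be euclidean — not valid.
(B) the dual of axiom 4: valid iff R is transitive. Every such R is transitive — valid.
(C) Nq → Pq (axiom D) characterises the serial frames. Such an R need not be serial — not valid.
(D) q → NPq is axiom B, which corresponds to symmetry. Such an R need not be symmetric — not valid.
(E) q → Pq is the dual of axiom T, which corresponds to reflexivity. Such an R need not be reflexive — not valid.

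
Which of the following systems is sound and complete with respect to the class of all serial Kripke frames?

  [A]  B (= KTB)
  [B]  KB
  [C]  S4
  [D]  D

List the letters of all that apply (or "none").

(A) B (= KTB) is determined by the class of reflexive and symmetric frames.
(B) KB is determined by the class of symmetric frames.
(C) S4 is determined by the class of reflexive and transitive frames.
(D) D is determined by exactly this class.

D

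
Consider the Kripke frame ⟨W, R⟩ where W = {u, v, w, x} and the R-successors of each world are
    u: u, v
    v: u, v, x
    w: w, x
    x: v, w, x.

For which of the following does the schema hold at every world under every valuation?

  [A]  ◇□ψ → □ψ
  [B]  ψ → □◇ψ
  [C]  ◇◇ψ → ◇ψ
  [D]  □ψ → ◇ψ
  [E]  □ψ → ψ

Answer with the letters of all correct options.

R is reflexive: each world relates to itself.
R is symmetric: every R-edge is matched by its reverse.
R is not transitive: u R v and v R x but not u R x.
R is not euclidean: v R u and v R x but not u R x.
R is serial: every world has an R-successor.
(A) the dual of axiom 5: valid iff R is euclidean. R is not euclidean — not valid.
(B) ψ → □◇ψ (axiom B) characterises the symmetric frames. R is symmetric — valid.
(C) ◇◇ψ → ◇ψ is the dual of axiom 4; it is valid on a frame exactly when R is transitive. R is not transitive, so not valid.
(D) axiom D: valid iff R is serial. R is serial — valid.
(E) □ψ → ψ (axiom T) characterises the reflexive frames. R is reflexive — valid.

B, D, E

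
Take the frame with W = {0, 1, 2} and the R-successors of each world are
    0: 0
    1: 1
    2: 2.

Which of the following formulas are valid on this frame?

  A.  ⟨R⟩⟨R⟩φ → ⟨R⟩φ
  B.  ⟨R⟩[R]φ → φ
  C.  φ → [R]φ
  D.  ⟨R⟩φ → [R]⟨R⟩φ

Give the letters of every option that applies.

R is symmetric: every R-edge is matched by its reverse.
R is transitive: R is closed under composition.
R is euclidean: any two R-successors of the same world are R-related.
R is a subset of the identity: every R-edge is a self-loop.
(A) ⟨R⟩⟨R⟩φ → ⟨R⟩φ is the dual of axiom 4, which corresponds to transitivity. R is transitive — valid.
(B) the dual of axiom B: valid iff R is symmetric. R is symmetric — valid.
(C) φ → [R]φ is equivalent to ◇p→p; it holds exactly when R ⊆ identity. Here R ⊆ identity — valid.
(D) ⟨R⟩φ → [R]⟨R⟩φ (axiom 5) characterises the euclidean frames. R is euclidean — valid.

A, B, C, D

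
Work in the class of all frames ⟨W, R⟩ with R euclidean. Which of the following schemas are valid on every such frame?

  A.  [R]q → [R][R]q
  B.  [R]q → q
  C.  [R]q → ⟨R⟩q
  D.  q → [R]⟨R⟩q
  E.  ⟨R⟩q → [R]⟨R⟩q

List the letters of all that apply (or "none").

E

(A) [R]q → [R][R]q is axiom 4, which corresponds to transitivity. Such an R need not be transitive — not valid.
(B) axiom T: valid iff R is reflexive. Such an R need not be reflexive — not valid.
(C) [R]q → ⟨R⟩q (axiom D) characterises the serial frames. Such an R need not be serial — not valid.
(D) q → [R]⟨R⟩q (axiom B) characterises the symmetric frames. Such an R need not be symmetric — not valid.
(E) ⟨R⟩q → [R]⟨R⟩q is axiom 5; it is valid on a frame exactly when R is euclidean. Every such R is euclidean, so valid.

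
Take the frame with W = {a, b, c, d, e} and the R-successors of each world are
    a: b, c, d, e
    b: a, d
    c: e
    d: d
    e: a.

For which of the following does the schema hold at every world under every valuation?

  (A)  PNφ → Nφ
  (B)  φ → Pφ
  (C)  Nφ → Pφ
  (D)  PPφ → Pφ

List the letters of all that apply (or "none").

C

R is not reflexive: not a R a.
R is not transitive: a R b and b R a but not a R a.
R is not euclidean: a R b and a R c but not b R c.
R is serial: every world has an R-successor.
(A) PNφ → Nφ is the dual of axiom 5; it is valid on a frame exactly when R is euclidean. R is not euclidean, so not valid.
(B) the dual of axiom T: valid iff R is reflexive. R is not reflexive — not valid.
(C) Nφ → Pφ (axiom D) characterises the serial frames. R is serial — valid.
(D) the dual of axiom 4: valid iff R is transitive. R is not transitive — not valid.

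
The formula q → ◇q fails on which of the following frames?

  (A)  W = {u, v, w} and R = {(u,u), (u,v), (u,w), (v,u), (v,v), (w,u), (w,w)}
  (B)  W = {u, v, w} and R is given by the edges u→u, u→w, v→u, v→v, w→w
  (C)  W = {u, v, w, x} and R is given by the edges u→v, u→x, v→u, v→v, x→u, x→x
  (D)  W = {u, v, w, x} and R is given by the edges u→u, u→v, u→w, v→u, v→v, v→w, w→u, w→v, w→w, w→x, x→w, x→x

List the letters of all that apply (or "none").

C

The schema q → ◇q is the dual of axiom T; it is valid on a frame iff R is reflexive.
(A) R is reflexive (each world relates to itself), so the schema is valid here.
(B) R is reflexive (each world relates to itself), so the schema is valid here.
(C) R is not reflexive (not u R u), so the schema fails here.
(D) R is reflexive (each world relates to itself), so the schema is valid here.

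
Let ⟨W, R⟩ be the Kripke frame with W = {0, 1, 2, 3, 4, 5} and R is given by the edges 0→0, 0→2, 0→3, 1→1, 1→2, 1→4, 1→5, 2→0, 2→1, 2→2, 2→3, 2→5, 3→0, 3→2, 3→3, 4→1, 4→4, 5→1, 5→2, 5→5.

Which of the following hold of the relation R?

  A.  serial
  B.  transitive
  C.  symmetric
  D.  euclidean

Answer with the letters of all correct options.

(A) serial: every world has an R-successor.
(B) not transitive: 0 R 2 and 2 R 1 but not 0 R 1.
(C) symmetric: every R-edge is matched by its reverse.
(D) not euclidean: 1 R 2 and 1 R 4 but not 2 R 4.

A, C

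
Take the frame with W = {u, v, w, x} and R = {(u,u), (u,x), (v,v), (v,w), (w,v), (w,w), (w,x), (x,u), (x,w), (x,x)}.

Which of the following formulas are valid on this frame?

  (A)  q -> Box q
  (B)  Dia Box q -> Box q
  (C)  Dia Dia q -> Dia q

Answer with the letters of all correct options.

R is not transitive: u R x and x R w but not u R w.
R is not euclidean: w R v and w R x but not v R x.
R is not a subset of the identity: u R x with u ≠ x.
(A) q -> Box q (equivalent to ◇p→p) corresponds to R being a subset of the identity. Here R ⊄ identity, so not valid.
(B) Dia Box q -> Box q (the dual of axiom 5) characterises the euclidean frames. R is not euclidean — not valid.
(C) Dia Dia q -> Dia q is the dual of axiom 4, which corresponds to transitivity. R is not transitive — not valid.

none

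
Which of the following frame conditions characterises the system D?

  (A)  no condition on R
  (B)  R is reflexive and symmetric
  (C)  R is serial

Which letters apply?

(A) this class determines K, not D.
(B) this class determines B (= KTB), not D.
(C) D is sound and complete for exactly this class.

C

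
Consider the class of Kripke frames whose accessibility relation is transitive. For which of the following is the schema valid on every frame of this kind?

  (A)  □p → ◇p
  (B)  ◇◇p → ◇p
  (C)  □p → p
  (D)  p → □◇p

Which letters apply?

(A) □p → ◇p (axiom D) characterises the serial frames. Such an R need not be serial — not valid.
(B) ◇◇p → ◇p is the dual of axiom 4; it is valid on a frame exactly when R is transitive. Every such R is transitive, so valid.
(C) □p → p is axiom T, which corresponds to reflexivity. Such an R need not be reflexive — not valid.
(D) axiom B: valid iff R is symmetric. Such an R need not be symmetric — not valid.

B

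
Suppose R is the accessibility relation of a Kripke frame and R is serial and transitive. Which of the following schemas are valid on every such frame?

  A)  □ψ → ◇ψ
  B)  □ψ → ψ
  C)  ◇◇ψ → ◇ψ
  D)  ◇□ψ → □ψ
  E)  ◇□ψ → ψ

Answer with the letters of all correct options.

A, C

(A) □ψ → ◇ψ (axiom D) characterises the serial frames. Every such R is serial — valid.
(B) □ψ → ψ (axiom T) characterises the reflexive frames. Such an R need not be reflexive — not valid.
(C) the dual of axiom 4: valid iff R is transitive. Every such R is transitive — valid.
(D) ◇□ψ → □ψ is the dual of axiom 5, which corresponds to the euclidean property. Such an R need not be euclidean — not valid.
(E) the dual of axiom B: valid iff R is symmetric. Such an R need not be symmetric — not valid.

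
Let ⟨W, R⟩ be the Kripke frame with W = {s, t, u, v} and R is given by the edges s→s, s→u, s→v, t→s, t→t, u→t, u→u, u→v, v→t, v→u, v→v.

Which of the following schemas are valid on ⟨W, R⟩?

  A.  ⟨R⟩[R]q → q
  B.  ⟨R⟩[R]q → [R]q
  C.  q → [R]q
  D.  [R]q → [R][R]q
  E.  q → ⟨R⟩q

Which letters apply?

R is reflexive: each world relates to itself.
R is not symmetric: s R u but not u R s.
R is not transitive: s R u and u R t but not s R t.
R is not euclidean: s R u and s R s but not u R s.
R is not a subset of the identity: s R u with s ≠ u.
(A) ⟨R⟩[R]q → q is the dual of axiom B, which corresponds to symmetry. R is not symmetric — not valid.
(B) ⟨R⟩[R]q → [R]q (the dual of axiom 5) characterises the euclidean frames. R is not euclidean — not valid.
(C) q → [R]q is equivalent to ◇p→p; it holds exactly when R ⊆ identity. Here R ⊄ identity — not valid.
(D) [R]q → [R][R]q is axiom 4; it is valid on a frame exactly when R is transitive. R is not transitive, so not valid.
(E) q → ⟨R⟩q (the dual of axiom T) characterises the reflexive frames. R is reflexive — valid.

E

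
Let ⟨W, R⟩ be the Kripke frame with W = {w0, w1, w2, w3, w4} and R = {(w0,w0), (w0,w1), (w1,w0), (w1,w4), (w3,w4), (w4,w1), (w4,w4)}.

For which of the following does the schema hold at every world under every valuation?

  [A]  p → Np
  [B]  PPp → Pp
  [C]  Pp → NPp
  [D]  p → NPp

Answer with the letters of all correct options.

none

R is not symmetric: w3 R w4 but not w4 R w3.
R is not transitive: w0 R w1 and w1 R w4 but not w0 R w4.
R is not euclidean: w1 R w0 and w1 R w4 but not w0 R w4.
R is not a subset of the identity: w0 R w1 with w0 ≠ w1.
(A) p → Np is valid only on frames where every R-edge is a self-loop. Here R ⊄ identity — not valid.
(B) PPp → Pp (the dual of axiom 4) characterises the transitive frames. R is not transitive — not valid.
(C) axiom 5: valid iff R is euclidean. R is not euclidean — not valid.
(D) axiom B: valid iff R is symmetric. R is not symmetric — not valid.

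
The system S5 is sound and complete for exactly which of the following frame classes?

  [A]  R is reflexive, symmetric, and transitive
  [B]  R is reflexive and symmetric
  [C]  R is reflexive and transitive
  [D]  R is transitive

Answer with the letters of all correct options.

(A) S5 is sound and complete for exactly this class.
(B) this class determines B (= KTB), not S5.
(C) this class determines S4, not S5.
(D) this class determines K4, not S5.

A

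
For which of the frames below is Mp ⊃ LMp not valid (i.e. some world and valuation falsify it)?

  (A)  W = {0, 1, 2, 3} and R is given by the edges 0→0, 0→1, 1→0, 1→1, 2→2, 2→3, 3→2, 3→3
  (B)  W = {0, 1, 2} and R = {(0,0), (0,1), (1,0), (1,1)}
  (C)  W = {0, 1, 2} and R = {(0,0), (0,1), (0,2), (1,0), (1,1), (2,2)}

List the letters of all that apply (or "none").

C

The schema Mp ⊃ LMp is axiom 5; it is valid on a frame iff R is euclidean.
(A) R is euclidean (any two R-successors of the same world are R-related), so the schema is valid here.
(B) R is euclidean (any two R-successors of the same world are R-related), so the schema is valid here.
(C) R is not euclidean (0 R 1 and 0 R 2 but not 1 R 2), so the schema fails here.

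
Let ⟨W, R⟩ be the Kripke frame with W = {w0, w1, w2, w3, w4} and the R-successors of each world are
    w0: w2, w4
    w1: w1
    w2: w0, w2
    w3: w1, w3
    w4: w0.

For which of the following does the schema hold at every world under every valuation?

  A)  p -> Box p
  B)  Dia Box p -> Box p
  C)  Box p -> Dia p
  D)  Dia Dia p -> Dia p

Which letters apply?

R is not transitive: w0 R w2 and w2 R w0 but not w0 R w0.
R is not euclidean: w0 R w2 and w0 R w4 but not w2 R w4.
R is serial: every world has an R-successor.
R is not a subset of the identity: w0 R w2 with w0 ≠ w2.
(A) p -> Box p (equivalent to ◇p→p) corresponds to R being a subset of the identity. Here R ⊄ identity, so not valid.
(B) Dia Box p -> Box p is the dual of axiom 5; it is valid on a frame exactly when R is euclidean. R is not euclidean, so not valid.
(C) Box p -> Dia p (axiom D) characterises the serial frames. R is serial — valid.
(D) Dia Dia p -> Dia p (the dual of axiom 4) characterises the transitive frames. R is not transitive — not valid.

C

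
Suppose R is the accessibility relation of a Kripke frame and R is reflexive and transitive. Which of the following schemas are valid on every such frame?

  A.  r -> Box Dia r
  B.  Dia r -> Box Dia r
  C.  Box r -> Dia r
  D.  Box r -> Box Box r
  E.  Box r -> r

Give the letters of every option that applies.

Reflexive relations are serial.
(A) axiom B: valid iff R is symmetric. Such an R need not be symmetric — not valid.
(B) Dia r -> Box Dia r is axiom 5; it is valid on a frame exactly when R is euclidean. Such an R need not be euclidean, so not valid.
(C) axiom D: valid iff R is serial. Every such R is serial — valid.
(D) Box r -> Box Box r is axiom 4, which corresponds to transitivity. Every such R is transitive — valid.
(E) axiom T: valid iff R is reflexive. Every such R is reflexive — valid.

C, D, E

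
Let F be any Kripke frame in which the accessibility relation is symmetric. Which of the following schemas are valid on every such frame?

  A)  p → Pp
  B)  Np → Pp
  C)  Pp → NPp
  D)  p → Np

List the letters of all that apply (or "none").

(A) p → Pp is the dual of axiom T, which corresponds to reflexivity. Such an R need not be reflexive — not valid.
(B) Np → Pp is axiom D; it is valid on a frame exactly when R is serial. Such an R need not be serial, so not valid.
(C) Pp → NPp is axiom 5, which corresponds to the euclidean property. Such an R need not be euclidean — not valid.
(D) p → Np is equivalent to ◇p→p; it holds exactly when R ⊆ identity. Such an R need not be a subset of the identity — not valid.

none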